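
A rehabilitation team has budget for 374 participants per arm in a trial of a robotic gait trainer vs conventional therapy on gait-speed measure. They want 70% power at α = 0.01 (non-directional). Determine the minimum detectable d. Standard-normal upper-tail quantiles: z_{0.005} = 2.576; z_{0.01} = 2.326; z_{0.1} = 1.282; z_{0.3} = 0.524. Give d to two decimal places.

d_min ≈ 0.23

For two independent groups of n = 374 each: d_min = (z_{α/2} + z_β)·√(2/n).
z-sum = 2.576 + 0.524 = 3.100.
d_min = 3.100 × √(2/374) = 3.100 × 0.0731 = 0.227.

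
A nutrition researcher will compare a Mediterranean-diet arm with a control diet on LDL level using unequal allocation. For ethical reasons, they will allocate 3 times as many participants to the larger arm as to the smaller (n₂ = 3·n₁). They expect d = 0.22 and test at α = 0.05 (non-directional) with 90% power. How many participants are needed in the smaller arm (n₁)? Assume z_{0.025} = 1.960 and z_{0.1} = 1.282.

n₁ = 290

With allocation ratio k = n₂/n₁ = 3, Var(x̄₁−x̄₂) = σ²(1/n₁ + 1/(k·n₁)) = σ²·(k+1)/(k·n₁).
So n₁ = (1 + 1/k)·((z_{α/2} + z_β)/d)² = 1.333 × (3.242/0.22)².
n₁ = 1.333 × 217.16 = 289.5.
Round up: n₁ = 290, giving n₂ = 3 × 290 = 870.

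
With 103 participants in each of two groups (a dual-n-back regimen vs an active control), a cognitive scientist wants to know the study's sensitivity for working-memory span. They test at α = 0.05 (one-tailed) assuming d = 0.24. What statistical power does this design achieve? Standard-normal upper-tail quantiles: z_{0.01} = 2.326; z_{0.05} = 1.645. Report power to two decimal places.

For two equal groups, power = Φ(d·√(n/2) − z_{α}).
d·√(n/2) = 0.24 × √(103/2) = 0.24 × 7.176 = 1.722.
z_β = 1.722 − 1.645 = 0.077.
Power = Φ(0.077) = 0.531.

power ≈ 0.53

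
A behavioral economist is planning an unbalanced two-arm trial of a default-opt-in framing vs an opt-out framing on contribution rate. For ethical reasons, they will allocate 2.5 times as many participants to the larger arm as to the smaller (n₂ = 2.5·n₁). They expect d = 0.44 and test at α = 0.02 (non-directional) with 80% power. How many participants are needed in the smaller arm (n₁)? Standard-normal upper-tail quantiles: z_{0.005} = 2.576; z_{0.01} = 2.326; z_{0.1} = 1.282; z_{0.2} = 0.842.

With allocation ratio k = n₂/n₁ = 2.5, Var(x̄₁−x̄₂) = σ²(1/n₁ + 1/(k·n₁)) = σ²·(k+1)/(k·n₁).
So n₁ = (1 + 1/k)·((z_{α/2} + z_β)/d)² = 1.400 × (3.168/0.44)².
n₁ = 1.400 × 51.84 = 72.6.
Round up: n₁ = 73, giving n₂ = ⌈2.5 × 73⌉ = ⌈182.5⌉ = 183.

n₁ = 73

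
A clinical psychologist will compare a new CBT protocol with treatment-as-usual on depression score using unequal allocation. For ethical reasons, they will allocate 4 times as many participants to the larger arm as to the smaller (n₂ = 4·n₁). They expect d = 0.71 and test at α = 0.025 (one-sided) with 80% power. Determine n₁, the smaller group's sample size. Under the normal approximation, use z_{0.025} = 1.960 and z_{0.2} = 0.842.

With allocation ratio k = n₂/n₁ = 4, Var(x̄₁−x̄₂) = σ²(1/n₁ + 1/(k·n₁)) = σ²·(k+1)/(k·n₁).
So n₁ = (1 + 1/k)·((z_{α} + z_β)/d)² = 1.250 × (2.802/0.71)².
n₁ = 1.250 × 15.57 = 19.5.
Round up: n₁ = 20, giving n₂ = 4 × 20 = 80.

n₁ = 20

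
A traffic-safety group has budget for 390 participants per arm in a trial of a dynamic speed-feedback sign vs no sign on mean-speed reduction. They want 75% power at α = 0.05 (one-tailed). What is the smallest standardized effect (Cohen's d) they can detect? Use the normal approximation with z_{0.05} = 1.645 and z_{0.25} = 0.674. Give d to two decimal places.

d_min ≈ 0.17

For two independent groups of n = 390 each: d_min = (z_{α} + z_β)·√(2/n).
z-sum = 1.645 + 0.674 = 2.319.
d_min = 2.319 × √(2/390) = 2.319 × 0.0716 = 0.166.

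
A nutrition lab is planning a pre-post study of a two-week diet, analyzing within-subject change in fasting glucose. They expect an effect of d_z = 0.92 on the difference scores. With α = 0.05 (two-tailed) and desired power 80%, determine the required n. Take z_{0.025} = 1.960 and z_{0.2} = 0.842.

n = 10 pairs

For a paired (one-sample on differences) test: n = ((z_{α/2} + z_β) / d)².
z_{α/2} + z_β = 1.960 + 0.842 = 2.802.
n = (2.802 / 0.92)² = 3.046² = 9.28.
Round up.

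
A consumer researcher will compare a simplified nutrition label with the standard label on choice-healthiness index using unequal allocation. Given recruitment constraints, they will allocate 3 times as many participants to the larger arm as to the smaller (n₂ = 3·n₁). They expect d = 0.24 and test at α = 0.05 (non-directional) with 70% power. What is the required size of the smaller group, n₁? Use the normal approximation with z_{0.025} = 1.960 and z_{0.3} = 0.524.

With allocation ratio k = n₂/n₁ = 3, Var(x̄₁−x̄₂) = σ²(1/n₁ + 1/(k·n₁)) = σ²·(k+1)/(k·n₁).
So n₁ = (1 + 1/k)·((z_{α/2} + z_β)/d)² = 1.333 × (2.484/0.24)².
n₁ = 1.333 × 107.12 = 142.8.
Round up: n₁ = 143, giving n₂ = 3 × 143 = 429.

n₁ = 143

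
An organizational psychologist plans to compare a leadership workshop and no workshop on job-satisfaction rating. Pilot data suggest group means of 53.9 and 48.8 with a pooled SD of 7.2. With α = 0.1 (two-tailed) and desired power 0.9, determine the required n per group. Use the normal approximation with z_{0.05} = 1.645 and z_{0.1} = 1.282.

n = 35 per group

Cohen's d = |M₁ − M₂| / SD_pooled = |53.9 − 48.8| / 7.2 = 5.1 / 7.2 = 0.708.
For two independent groups with equal n: n = 2·((z_{α/2} + z_β) / d)².
z_{α/2} + z_β = 1.645 + 1.282 = 2.927.
n = 2 × (2.927 / 0.708)² = 2 × 4.134² = 2 × 17.09 = 34.2.
Round up to the next whole participant.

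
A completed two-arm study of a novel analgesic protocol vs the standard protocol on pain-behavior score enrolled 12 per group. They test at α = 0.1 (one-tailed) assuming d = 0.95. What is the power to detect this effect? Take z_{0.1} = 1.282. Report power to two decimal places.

For two equal groups, power = Φ(d·√(n/2) − z_{α}).
d·√(n/2) = 0.95 × √(12/2) = 0.95 × 2.449 = 2.327.
z_β = 2.327 − 1.282 = 1.045.
Power = Φ(1.045) = 0.852.

power ≈ 0.85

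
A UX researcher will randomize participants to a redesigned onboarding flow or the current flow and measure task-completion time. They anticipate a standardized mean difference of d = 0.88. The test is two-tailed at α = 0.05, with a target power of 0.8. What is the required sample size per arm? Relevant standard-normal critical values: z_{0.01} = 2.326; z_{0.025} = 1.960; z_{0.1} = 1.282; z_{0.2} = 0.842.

For two independent groups with equal n: n = 2·((z_{α/2} + z_β) / d)².
z_{α/2} + z_β = 1.960 + 0.842 = 2.802.
n = 2 × (2.802 / 0.88)² = 2 × 3.184² = 2 × 10.14 = 20.3.
Round up to the next whole participant.

n = 21 per group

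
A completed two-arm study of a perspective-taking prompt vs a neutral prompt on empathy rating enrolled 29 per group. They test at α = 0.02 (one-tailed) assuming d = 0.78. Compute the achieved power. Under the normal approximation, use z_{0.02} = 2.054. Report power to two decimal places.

For two equal groups, power = Φ(d·√(n/2) − z_{α}).
d·√(n/2) = 0.78 × √(29/2) = 0.78 × 3.808 = 2.970.
z_β = 2.970 − 2.054 = 0.916.
Power = Φ(0.916) = 0.820.

power ≈ 0.82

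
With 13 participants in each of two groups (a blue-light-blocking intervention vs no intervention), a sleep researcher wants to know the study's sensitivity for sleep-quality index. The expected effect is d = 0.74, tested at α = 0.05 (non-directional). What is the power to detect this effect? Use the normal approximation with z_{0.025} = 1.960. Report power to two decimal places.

power ≈ 0.47

For two equal groups, power = Φ(d·√(n/2) − z_{α/2}).
d·√(n/2) = 0.74 × √(13/2) = 0.74 × 2.550 = 1.887.
z_β = 1.887 − 1.960 = -0.073.
Power = Φ(-0.073) = 0.471.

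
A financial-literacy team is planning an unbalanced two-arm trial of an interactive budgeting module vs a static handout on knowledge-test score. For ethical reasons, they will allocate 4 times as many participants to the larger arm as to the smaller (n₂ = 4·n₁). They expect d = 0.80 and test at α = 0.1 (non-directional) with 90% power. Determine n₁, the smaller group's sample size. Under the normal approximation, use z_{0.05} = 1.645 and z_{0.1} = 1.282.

With allocation ratio k = n₂/n₁ = 4, Var(x̄₁−x̄₂) = σ²(1/n₁ + 1/(k·n₁)) = σ²·(k+1)/(k·n₁).
So n₁ = (1 + 1/k)·((z_{α/2} + z_β)/d)² = 1.250 × (2.927/0.80)².
n₁ = 1.250 × 13.39 = 16.7.
Round up: n₁ = 17, giving n₂ = 4 × 17 = 68.

n₁ = 17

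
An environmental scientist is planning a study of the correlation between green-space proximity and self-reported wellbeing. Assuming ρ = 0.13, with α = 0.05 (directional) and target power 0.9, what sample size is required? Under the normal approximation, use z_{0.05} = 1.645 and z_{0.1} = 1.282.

n = 505

Fisher's z: C = ½·ln((1+r)/(1−r)) = ½·ln(1.2989) = 0.1307.
n = ((z_{α} + z_β)/C)² + 3.
(1.645 + 1.282) / 0.1307 = 2.927 / 0.1307 = 22.395.
n = 22.395² + 3 = 501.53 + 3 = 504.5.
Round up.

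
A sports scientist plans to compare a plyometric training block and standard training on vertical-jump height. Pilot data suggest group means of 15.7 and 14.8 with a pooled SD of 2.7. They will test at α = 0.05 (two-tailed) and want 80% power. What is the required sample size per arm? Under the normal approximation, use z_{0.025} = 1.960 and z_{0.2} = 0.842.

n = 142 per group

Cohen's d = |M₁ − M₂| / SD_pooled = |15.7 − 14.8| / 2.7 = 0.9 / 2.7 = 0.333.
For two independent groups with equal n: n = 2·((z_{α/2} + z_β) / d)².
z_{α/2} + z_β = 1.960 + 0.842 = 2.802.
n = 2 × (2.802 / 0.333)² = 2 × 8.414² = 2 × 70.80 = 141.6.
Round up to the next whole participant.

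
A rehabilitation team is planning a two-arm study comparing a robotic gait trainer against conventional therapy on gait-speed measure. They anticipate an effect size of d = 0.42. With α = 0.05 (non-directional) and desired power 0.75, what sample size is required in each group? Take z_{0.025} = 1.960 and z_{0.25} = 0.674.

n = 79 per group

For two independent groups with equal n: n = 2·((z_{α/2} + z_β) / d)².
z_{α/2} + z_β = 1.960 + 0.674 = 2.634.
n = 2 × (2.634 / 0.42)² = 2 × 6.271² = 2 × 39.33 = 78.7.
Round up to the next whole participant.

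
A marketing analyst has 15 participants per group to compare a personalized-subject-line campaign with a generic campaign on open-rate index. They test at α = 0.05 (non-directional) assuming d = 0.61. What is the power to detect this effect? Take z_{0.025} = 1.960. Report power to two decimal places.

For two equal groups, power = Φ(d·√(n/2) − z_{α/2}).
d·√(n/2) = 0.61 × √(15/2) = 0.61 × 2.739 = 1.671.
z_β = 1.671 − 1.960 = -0.289.
Power = Φ(-0.289) = 0.386.

power ≈ 0.39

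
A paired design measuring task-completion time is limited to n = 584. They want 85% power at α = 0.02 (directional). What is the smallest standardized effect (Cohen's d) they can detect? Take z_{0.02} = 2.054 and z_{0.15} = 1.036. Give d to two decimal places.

d_min ≈ 0.13

For a single sample (or paired design) of n = 584: d_min = (z_{α} + z_β)/√n.
z-sum = 2.054 + 1.036 = 3.090.
d_min = 3.090 / √584 = 3.090 / 24.166 = 0.128.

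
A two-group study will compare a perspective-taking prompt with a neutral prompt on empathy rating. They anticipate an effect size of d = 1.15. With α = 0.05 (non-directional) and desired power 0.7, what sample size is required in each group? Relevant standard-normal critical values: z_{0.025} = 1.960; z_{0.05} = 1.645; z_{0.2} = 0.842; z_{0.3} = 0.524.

n = 10 per group

For two independent groups with equal n: n = 2·((z_{α/2} + z_β) / d)².
z_{α/2} + z_β = 1.960 + 0.524 = 2.484.
n = 2 × (2.484 / 1.15)² = 2 × 2.160² = 2 × 4.67 = 9.3.
Round up to the next whole participant.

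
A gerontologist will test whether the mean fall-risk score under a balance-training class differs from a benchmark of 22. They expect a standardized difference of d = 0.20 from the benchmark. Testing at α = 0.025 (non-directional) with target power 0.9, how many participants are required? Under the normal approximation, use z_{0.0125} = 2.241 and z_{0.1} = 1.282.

n = 311

For a one-sample test: n = ((z_{α/2} + z_β) / d)².
z_{α/2} + z_β = 2.241 + 1.282 = 3.523.
n = (3.523 / 0.20)² = 17.615² = 310.29.
Round up.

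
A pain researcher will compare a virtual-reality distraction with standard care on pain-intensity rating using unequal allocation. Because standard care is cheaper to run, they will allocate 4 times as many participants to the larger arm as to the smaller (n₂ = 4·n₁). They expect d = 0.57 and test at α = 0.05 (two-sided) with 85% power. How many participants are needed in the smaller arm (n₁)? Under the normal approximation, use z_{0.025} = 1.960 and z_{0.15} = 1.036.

With allocation ratio k = n₂/n₁ = 4, Var(x̄₁−x̄₂) = σ²(1/n₁ + 1/(k·n₁)) = σ²·(k+1)/(k·n₁).
So n₁ = (1 + 1/k)·((z_{α/2} + z_β)/d)² = 1.250 × (2.996/0.57)².
n₁ = 1.250 × 27.63 = 34.5.
Round up: n₁ = 35, giving n₂ = 4 × 35 = 140.

n₁ = 35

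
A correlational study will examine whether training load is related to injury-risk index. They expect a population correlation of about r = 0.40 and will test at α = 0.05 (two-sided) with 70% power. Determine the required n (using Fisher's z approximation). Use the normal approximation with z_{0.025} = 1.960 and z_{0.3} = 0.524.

Fisher's z: C = ½·ln((1+r)/(1−r)) = ½·ln(2.3333) = 0.4236.
n = ((z_{α/2} + z_β)/C)² + 3.
(1.960 + 0.524) / 0.4236 = 2.484 / 0.4236 = 5.864.
n = 5.864² + 3 = 34.39 + 3 = 37.4.
Round up.

n = 38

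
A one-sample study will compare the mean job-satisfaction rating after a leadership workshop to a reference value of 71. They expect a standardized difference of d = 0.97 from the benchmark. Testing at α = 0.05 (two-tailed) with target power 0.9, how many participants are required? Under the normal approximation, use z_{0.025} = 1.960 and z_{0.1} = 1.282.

n = 12

For a one-sample test: n = ((z_{α/2} + z_β) / d)².
z_{α/2} + z_β = 1.960 + 1.282 = 3.242.
n = (3.242 / 0.97)² = 3.342² = 11.17.
Round up.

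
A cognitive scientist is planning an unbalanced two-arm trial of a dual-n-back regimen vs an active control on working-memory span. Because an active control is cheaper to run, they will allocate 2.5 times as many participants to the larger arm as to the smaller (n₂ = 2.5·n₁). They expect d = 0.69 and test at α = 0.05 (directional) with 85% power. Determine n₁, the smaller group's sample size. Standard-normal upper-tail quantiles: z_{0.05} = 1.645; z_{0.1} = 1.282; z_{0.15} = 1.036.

With allocation ratio k = n₂/n₁ = 2.5, Var(x̄₁−x̄₂) = σ²(1/n₁ + 1/(k·n₁)) = σ²·(k+1)/(k·n₁).
So n₁ = (1 + 1/k)·((z_{α} + z_β)/d)² = 1.400 × (2.681/0.69)².
n₁ = 1.400 × 15.10 = 21.1.
Round up: n₁ = 22, giving n₂ = 2.5 × 22 = 55.

n₁ = 22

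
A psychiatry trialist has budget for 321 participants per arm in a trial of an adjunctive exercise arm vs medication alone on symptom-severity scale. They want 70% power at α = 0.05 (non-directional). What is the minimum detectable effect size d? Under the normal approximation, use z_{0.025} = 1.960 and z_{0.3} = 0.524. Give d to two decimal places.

d_min ≈ 0.20

For two independent groups of n = 321 each: d_min = (z_{α/2} + z_β)·√(2/n).
z-sum = 1.960 + 0.524 = 2.484.
d_min = 2.484 × √(2/321) = 2.484 × 0.0789 = 0.196.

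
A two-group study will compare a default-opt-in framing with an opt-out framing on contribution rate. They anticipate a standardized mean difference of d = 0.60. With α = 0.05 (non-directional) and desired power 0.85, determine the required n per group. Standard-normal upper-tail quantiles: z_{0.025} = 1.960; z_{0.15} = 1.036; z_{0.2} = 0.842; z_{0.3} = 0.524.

n = 50 per group

For two independent groups with equal n: n = 2·((z_{α/2} + z_β) / d)².
z_{α/2} + z_β = 1.960 + 1.036 = 2.996.
n = 2 × (2.996 / 0.60)² = 2 × 4.993² = 2 × 24.93 = 49.9.
Round up to the next whole participant.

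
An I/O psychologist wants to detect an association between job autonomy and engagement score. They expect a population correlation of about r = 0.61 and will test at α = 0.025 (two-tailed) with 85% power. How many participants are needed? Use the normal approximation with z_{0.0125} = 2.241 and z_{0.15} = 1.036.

Fisher's z: C = ½·ln((1+r)/(1−r)) = ½·ln(4.1282) = 0.7089.
n = ((z_{α/2} + z_β)/C)² + 3.
(2.241 + 1.036) / 0.7089 = 3.277 / 0.7089 = 4.623.
n = 4.623² + 3 = 21.37 + 3 = 24.4.
Round up.

n = 25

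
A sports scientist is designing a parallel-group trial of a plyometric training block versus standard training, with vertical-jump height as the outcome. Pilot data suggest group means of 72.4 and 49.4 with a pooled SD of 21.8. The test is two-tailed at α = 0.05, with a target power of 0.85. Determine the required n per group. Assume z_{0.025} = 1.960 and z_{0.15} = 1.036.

n = 17 per group

Cohen's d = |M₁ − M₂| / SD_pooled = |72.4 − 49.4| / 21.8 = 23.0 / 21.8 = 1.055.
For two independent groups with equal n: n = 2·((z_{α/2} + z_β) / d)².
z_{α/2} + z_β = 1.960 + 1.036 = 2.996.
n = 2 × (2.996 / 1.055)² = 2 × 2.840² = 2 × 8.06 = 16.1.
Round up to the next whole participant.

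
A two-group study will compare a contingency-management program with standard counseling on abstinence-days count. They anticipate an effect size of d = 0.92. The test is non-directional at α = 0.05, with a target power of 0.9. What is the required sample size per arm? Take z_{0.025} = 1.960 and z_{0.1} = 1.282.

n = 25 per group

For two independent groups with equal n: n = 2·((z_{α/2} + z_β) / d)².
z_{α/2} + z_β = 1.960 + 1.282 = 3.242.
n = 2 × (3.242 / 0.92)² = 2 × 3.524² = 2 × 12.42 = 24.8.
Round up to the next whole participant.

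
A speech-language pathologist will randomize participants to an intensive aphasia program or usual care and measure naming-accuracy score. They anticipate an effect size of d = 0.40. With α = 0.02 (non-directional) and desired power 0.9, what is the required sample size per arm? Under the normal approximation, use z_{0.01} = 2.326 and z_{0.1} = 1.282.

n = 163 per group

For two independent groups with equal n: n = 2·((z_{α/2} + z_β) / d)².
z_{α/2} + z_β = 2.326 + 1.282 = 3.608.
n = 2 × (3.608 / 0.40)² = 2 × 9.020² = 2 × 81.36 = 162.7.
Round up to the next whole participant.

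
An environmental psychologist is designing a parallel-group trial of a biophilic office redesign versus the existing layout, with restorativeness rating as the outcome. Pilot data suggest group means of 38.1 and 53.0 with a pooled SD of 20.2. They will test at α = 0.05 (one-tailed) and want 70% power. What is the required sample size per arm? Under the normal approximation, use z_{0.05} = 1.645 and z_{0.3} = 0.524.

n = 18 per group

Cohen's d = |M₁ − M₂| / SD_pooled = |38.1 − 53.0| / 20.2 = 14.9 / 20.2 = 0.738.
For two independent groups with equal n: n = 2·((z_{α} + z_β) / d)².
z_{α} + z_β = 1.645 + 0.524 = 2.169.
n = 2 × (2.169 / 0.738)² = 2 × 2.939² = 2 × 8.64 = 17.3.
Round up to the next whole participant.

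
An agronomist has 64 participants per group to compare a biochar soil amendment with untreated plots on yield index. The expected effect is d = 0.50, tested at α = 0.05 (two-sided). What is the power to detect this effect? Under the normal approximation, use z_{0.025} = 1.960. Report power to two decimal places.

For two equal groups, power = Φ(d·√(n/2) − z_{α/2}).
d·√(n/2) = 0.50 × √(64/2) = 0.50 × 5.657 = 2.828.
z_β = 2.828 − 1.960 = 0.868.
Power = Φ(0.868) = 0.807.

power ≈ 0.81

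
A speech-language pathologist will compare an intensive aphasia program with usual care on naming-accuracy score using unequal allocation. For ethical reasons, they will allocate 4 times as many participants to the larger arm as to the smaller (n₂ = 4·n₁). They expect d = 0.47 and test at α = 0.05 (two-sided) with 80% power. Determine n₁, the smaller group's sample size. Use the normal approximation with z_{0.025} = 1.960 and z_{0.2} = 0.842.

With allocation ratio k = n₂/n₁ = 4, Var(x̄₁−x̄₂) = σ²(1/n₁ + 1/(k·n₁)) = σ²·(k+1)/(k·n₁).
So n₁ = (1 + 1/k)·((z_{α/2} + z_β)/d)² = 1.250 × (2.802/0.47)².
n₁ = 1.250 × 35.54 = 44.4.
Round up: n₁ = 45, giving n₂ = 4 × 45 = 180.

n₁ = 45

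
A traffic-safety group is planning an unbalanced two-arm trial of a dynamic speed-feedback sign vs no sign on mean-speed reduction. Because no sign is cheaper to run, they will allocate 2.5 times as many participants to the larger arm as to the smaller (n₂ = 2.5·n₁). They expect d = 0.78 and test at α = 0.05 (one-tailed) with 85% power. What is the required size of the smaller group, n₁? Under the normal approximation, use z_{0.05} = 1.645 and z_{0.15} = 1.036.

With allocation ratio k = n₂/n₁ = 2.5, Var(x̄₁−x̄₂) = σ²(1/n₁ + 1/(k·n₁)) = σ²·(k+1)/(k·n₁).
So n₁ = (1 + 1/k)·((z_{α} + z_β)/d)² = 1.400 × (2.681/0.78)².
n₁ = 1.400 × 11.81 = 16.5.
Round up: n₁ = 17, giving n₂ = ⌈2.5 × 17⌉ = ⌈42.5⌉ = 43.

n₁ = 17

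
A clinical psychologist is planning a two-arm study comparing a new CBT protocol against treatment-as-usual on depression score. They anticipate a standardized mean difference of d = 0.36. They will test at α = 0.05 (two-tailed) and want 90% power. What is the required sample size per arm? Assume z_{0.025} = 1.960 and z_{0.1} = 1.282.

n = 163 per group

For two independent groups with equal n: n = 2·((z_{α/2} + z_β) / d)².
z_{α/2} + z_β = 1.960 + 1.282 = 3.242.
n = 2 × (3.242 / 0.36)² = 2 × 9.006² = 2 × 81.10 = 162.2.
Round up to the next whole participant.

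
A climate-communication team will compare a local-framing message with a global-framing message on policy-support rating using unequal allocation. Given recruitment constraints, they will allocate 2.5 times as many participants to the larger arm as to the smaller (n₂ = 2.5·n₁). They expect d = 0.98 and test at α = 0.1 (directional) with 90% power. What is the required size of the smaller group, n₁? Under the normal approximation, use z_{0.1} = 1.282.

n₁ = 10

With allocation ratio k = n₂/n₁ = 2.5, Var(x̄₁−x̄₂) = σ²(1/n₁ + 1/(k·n₁)) = σ²·(k+1)/(k·n₁).
So n₁ = (1 + 1/k)·((z_{α} + z_β)/d)² = 1.400 × (2.564/0.98)².
n₁ = 1.400 × 6.85 = 9.6.
Round up: n₁ = 10, giving n₂ = 2.5 × 10 = 25.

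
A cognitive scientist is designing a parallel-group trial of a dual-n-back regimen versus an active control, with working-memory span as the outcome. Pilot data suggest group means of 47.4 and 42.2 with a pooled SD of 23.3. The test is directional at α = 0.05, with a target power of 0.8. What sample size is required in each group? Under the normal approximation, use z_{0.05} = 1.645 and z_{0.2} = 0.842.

Cohen's d = |M₁ − M₂| / SD_pooled = |47.4 − 42.2| / 23.3 = 5.2 / 23.3 = 0.223.
For two independent groups with equal n: n = 2·((z_{α} + z_β) / d)².
z_{α} + z_β = 1.645 + 0.842 = 2.487.
n = 2 × (2.487 / 0.223)² = 2 × 11.152² = 2 × 124.38 = 248.8.
Round up to the next whole participant.

n = 249 per group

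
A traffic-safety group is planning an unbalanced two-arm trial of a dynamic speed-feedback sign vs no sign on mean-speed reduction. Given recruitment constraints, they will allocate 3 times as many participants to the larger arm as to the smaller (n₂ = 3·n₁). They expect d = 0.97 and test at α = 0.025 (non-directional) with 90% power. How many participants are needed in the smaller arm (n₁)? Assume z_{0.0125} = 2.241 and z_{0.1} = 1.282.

n₁ = 18

With allocation ratio k = n₂/n₁ = 3, Var(x̄₁−x̄₂) = σ²(1/n₁ + 1/(k·n₁)) = σ²·(k+1)/(k·n₁).
So n₁ = (1 + 1/k)·((z_{α/2} + z_β)/d)² = 1.333 × (3.523/0.97)².
n₁ = 1.333 × 13.19 = 17.6.
Round up: n₁ = 18, giving n₂ = 3 × 18 = 54.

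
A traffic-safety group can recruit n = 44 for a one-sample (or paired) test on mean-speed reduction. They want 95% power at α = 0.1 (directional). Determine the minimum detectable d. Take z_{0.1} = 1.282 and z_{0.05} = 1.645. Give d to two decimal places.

d_min ≈ 0.44

For a single sample (or paired design) of n = 44: d_min = (z_{α} + z_β)/√n.
z-sum = 1.282 + 1.645 = 2.927.
d_min = 2.927 / √44 = 2.927 / 6.633 = 0.441.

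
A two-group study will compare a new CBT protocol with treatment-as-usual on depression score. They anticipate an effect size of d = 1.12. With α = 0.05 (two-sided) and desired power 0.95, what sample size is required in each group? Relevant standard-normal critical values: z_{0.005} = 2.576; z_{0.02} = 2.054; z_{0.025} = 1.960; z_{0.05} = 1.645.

For two independent groups with equal n: n = 2·((z_{α/2} + z_β) / d)².
z_{α/2} + z_β = 1.960 + 1.645 = 3.605.
n = 2 × (3.605 / 1.12)² = 2 × 3.219² = 2 × 10.36 = 20.7.
Round up to the next whole participant.

n = 21 per group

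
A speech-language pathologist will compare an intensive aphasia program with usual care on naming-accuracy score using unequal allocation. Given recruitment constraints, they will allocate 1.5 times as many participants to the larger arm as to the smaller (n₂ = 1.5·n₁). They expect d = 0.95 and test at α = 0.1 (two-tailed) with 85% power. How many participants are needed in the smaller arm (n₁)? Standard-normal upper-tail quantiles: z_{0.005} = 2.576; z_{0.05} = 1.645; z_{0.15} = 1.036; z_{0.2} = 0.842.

With allocation ratio k = n₂/n₁ = 1.5, Var(x̄₁−x̄₂) = σ²(1/n₁ + 1/(k·n₁)) = σ²·(k+1)/(k·n₁).
So n₁ = (1 + 1/k)·((z_{α/2} + z_β)/d)² = 1.667 × (2.681/0.95)².
n₁ = 1.667 × 7.96 = 13.3.
Round up: n₁ = 14, giving n₂ = 1.5 × 14 = 21.

n₁ = 14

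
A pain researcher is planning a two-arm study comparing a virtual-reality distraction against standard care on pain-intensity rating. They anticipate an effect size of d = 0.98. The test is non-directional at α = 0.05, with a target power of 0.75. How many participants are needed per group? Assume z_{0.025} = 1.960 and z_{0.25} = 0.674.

For two independent groups with equal n: n = 2·((z_{α/2} + z_β) / d)².
z_{α/2} + z_β = 1.960 + 0.674 = 2.634.
n = 2 × (2.634 / 0.98)² = 2 × 2.688² = 2 × 7.22 = 14.4.
Round up to the next whole participant.

n = 15 per group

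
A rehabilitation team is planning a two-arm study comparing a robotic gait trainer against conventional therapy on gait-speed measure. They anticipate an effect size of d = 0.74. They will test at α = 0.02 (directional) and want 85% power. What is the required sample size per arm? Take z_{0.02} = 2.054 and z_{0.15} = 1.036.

n = 35 per group

For two independent groups with equal n: n = 2·((z_{α} + z_β) / d)².
z_{α} + z_β = 2.054 + 1.036 = 3.090.
n = 2 × (3.090 / 0.74)² = 2 × 4.176² = 2 × 17.44 = 34.9.
Round up to the next whole participant.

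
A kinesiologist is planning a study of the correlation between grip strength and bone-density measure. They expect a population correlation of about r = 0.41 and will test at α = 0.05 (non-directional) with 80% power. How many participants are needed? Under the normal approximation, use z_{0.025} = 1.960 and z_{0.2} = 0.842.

n = 45

Fisher's z: C = ½·ln((1+r)/(1−r)) = ½·ln(2.3898) = 0.4356.
n = ((z_{α/2} + z_β)/C)² + 3.
(1.960 + 0.842) / 0.4356 = 2.802 / 0.4356 = 6.433.
n = 6.433² + 3 = 41.38 + 3 = 44.4.
Round up.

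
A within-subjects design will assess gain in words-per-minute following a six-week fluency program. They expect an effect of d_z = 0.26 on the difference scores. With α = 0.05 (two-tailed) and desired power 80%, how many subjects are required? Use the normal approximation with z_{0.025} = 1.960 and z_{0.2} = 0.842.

n = 117 pairs

For a paired (one-sample on differences) test: n = ((z_{α/2} + z_β) / d)².
z_{α/2} + z_β = 1.960 + 0.842 = 2.802.
n = (2.802 / 0.26)² = 10.777² = 116.14.
Round up.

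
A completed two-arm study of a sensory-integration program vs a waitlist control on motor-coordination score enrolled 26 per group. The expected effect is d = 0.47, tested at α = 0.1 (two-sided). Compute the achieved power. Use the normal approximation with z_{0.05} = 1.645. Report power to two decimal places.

power ≈ 0.52

For two equal groups, power = Φ(d·√(n/2) − z_{α/2}).
d·√(n/2) = 0.47 × √(26/2) = 0.47 × 3.606 = 1.695.
z_β = 1.695 − 1.645 = 0.050.
Power = Φ(0.050) = 0.520.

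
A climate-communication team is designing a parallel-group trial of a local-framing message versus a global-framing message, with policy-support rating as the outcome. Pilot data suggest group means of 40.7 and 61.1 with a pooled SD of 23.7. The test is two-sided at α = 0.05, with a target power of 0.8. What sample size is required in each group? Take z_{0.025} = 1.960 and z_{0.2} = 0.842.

n = 22 per group

Cohen's d = |M₁ − M₂| / SD_pooled = |40.7 − 61.1| / 23.7 = 20.4 / 23.7 = 0.861.
For two independent groups with equal n: n = 2·((z_{α/2} + z_β) / d)².
z_{α/2} + z_β = 1.960 + 0.842 = 2.802.
n = 2 × (2.802 / 0.861)² = 2 × 3.254² = 2 × 10.59 = 21.2.
Round up to the next whole participant.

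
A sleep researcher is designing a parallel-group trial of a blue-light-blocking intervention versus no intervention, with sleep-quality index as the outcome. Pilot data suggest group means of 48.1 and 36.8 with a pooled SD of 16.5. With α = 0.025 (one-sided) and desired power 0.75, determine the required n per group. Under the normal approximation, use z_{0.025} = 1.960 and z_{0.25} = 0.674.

n = 30 per group

Cohen's d = |M₁ − M₂| / SD_pooled = |48.1 − 36.8| / 16.5 = 11.3 / 16.5 = 0.685.
For two independent groups with equal n: n = 2·((z_{α} + z_β) / d)².
z_{α} + z_β = 1.960 + 0.674 = 2.634.
n = 2 × (2.634 / 0.685)² = 2 × 3.845² = 2 × 14.79 = 29.6.
Round up to the next whole participant.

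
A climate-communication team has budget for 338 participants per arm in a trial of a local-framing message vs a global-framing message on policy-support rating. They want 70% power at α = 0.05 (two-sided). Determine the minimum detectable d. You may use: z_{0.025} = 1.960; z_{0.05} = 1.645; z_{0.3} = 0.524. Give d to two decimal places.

For two independent groups of n = 338 each: d_min = (z_{α/2} + z_β)·√(2/n).
z-sum = 1.960 + 0.524 = 2.484.
d_min = 2.484 × √(2/338) = 2.484 × 0.0769 = 0.191.

d_min ≈ 0.19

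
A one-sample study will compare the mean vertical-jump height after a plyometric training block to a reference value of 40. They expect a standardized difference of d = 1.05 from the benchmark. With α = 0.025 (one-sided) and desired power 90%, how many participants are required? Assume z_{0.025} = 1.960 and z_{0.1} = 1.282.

n = 10

For a one-sample test: n = ((z_{α} + z_β) / d)².
z_{α} + z_β = 1.960 + 1.282 = 3.242.
n = (3.242 / 1.05)² = 3.088² = 9.53.
Round up.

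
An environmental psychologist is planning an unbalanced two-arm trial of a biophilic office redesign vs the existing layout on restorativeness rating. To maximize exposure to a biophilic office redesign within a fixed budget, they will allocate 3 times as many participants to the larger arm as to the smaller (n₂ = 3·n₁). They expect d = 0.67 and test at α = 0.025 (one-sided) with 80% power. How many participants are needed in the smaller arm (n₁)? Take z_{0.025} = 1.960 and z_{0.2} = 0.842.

n₁ = 24

With allocation ratio k = n₂/n₁ = 3, Var(x̄₁−x̄₂) = σ²(1/n₁ + 1/(k·n₁)) = σ²·(k+1)/(k·n₁).
So n₁ = (1 + 1/k)·((z_{α} + z_β)/d)² = 1.333 × (2.802/0.67)².
n₁ = 1.333 × 17.49 = 23.3.
Round up: n₁ = 24, giving n₂ = 3 × 24 = 72.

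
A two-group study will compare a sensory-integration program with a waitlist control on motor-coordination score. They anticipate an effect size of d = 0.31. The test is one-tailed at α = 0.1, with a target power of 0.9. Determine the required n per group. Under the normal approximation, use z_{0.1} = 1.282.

For two independent groups with equal n: n = 2·((z_{α} + z_β) / d)².
z_{α} + z_β = 1.282 + 1.282 = 2.564.
n = 2 × (2.564 / 0.31)² = 2 × 8.271² = 2 × 68.41 = 136.8.
Round up to the next whole participant.

n = 137 per group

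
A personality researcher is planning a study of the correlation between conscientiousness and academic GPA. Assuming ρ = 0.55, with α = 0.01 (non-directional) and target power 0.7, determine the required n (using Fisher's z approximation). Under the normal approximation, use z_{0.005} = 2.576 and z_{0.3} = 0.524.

Fisher's z: C = ½·ln((1+r)/(1−r)) = ½·ln(3.4444) = 0.6184.
n = ((z_{α/2} + z_β)/C)² + 3.
(2.576 + 0.524) / 0.6184 = 3.100 / 0.6184 = 5.013.
n = 5.013² + 3 = 25.13 + 3 = 28.1.
Round up.

n = 29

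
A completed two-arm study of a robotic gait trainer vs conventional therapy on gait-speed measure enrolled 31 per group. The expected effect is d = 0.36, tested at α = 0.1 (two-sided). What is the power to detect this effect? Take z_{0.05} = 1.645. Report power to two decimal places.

For two equal groups, power = Φ(d·√(n/2) − z_{α/2}).
d·√(n/2) = 0.36 × √(31/2) = 0.36 × 3.937 = 1.417.
z_β = 1.417 − 1.645 = -0.228.
Power = Φ(-0.228) = 0.410.

power ≈ 0.41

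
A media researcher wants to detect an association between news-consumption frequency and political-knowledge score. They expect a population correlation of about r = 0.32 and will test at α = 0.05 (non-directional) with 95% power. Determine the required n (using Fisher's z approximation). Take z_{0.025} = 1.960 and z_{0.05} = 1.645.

Fisher's z: C = ½·ln((1+r)/(1−r)) = ½·ln(1.9412) = 0.3316.
n = ((z_{α/2} + z_β)/C)² + 3.
(1.960 + 1.645) / 0.3316 = 3.605 / 0.3316 = 10.872.
n = 10.872² + 3 = 118.19 + 3 = 121.2.
Round up.

n = 122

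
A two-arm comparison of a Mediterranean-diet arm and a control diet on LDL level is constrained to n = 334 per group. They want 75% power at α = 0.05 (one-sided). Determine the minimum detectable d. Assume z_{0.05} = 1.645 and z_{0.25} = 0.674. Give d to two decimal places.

d_min ≈ 0.18

For two independent groups of n = 334 each: d_min = (z_{α} + z_β)·√(2/n).
z-sum = 1.645 + 0.674 = 2.319.
d_min = 2.319 × √(2/334) = 2.319 × 0.0774 = 0.179.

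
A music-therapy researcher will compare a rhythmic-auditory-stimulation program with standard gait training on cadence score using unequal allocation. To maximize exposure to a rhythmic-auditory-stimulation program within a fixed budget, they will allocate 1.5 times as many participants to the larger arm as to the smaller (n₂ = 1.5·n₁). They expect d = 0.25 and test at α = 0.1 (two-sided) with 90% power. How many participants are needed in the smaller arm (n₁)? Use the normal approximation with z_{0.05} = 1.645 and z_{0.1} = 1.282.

n₁ = 229

With allocation ratio k = n₂/n₁ = 1.5, Var(x̄₁−x̄₂) = σ²(1/n₁ + 1/(k·n₁)) = σ²·(k+1)/(k·n₁).
So n₁ = (1 + 1/k)·((z_{α/2} + z_β)/d)² = 1.667 × (2.927/0.25)².
n₁ = 1.667 × 137.08 = 228.5.
Round up: n₁ = 229, giving n₂ = ⌈1.5 × 229⌉ = ⌈343.5⌉ = 344.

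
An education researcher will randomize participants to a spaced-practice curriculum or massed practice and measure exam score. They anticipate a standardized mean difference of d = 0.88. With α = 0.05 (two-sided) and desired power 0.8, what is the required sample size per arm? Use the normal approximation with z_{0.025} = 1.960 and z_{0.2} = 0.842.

n = 21 per group

For two independent groups with equal n: n = 2·((z_{α/2} + z_β) / d)².
z_{α/2} + z_β = 1.960 + 0.842 = 2.802.
n = 2 × (2.802 / 0.88)² = 2 × 3.184² = 2 × 10.14 = 20.3.
Round up to the next whole participant.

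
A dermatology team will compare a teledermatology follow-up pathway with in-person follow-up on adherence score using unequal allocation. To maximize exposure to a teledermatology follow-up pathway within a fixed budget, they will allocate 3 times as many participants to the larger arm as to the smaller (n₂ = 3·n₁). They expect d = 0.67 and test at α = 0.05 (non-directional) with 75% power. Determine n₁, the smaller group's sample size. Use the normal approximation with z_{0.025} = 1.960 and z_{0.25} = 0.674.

n₁ = 21

With allocation ratio k = n₂/n₁ = 3, Var(x̄₁−x̄₂) = σ²(1/n₁ + 1/(k·n₁)) = σ²·(k+1)/(k·n₁).
So n₁ = (1 + 1/k)·((z_{α/2} + z_β)/d)² = 1.333 × (2.634/0.67)².
n₁ = 1.333 × 15.46 = 20.6.
Round up: n₁ = 21, giving n₂ = 3 × 21 = 63.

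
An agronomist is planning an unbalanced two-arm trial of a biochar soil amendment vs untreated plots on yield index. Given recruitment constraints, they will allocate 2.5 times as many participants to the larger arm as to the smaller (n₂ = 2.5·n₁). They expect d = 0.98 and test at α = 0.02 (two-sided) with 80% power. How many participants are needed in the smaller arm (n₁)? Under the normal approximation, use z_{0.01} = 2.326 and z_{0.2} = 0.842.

n₁ = 15

With allocation ratio k = n₂/n₁ = 2.5, Var(x̄₁−x̄₂) = σ²(1/n₁ + 1/(k·n₁)) = σ²·(k+1)/(k·n₁).
So n₁ = (1 + 1/k)·((z_{α/2} + z_β)/d)² = 1.400 × (3.168/0.98)².
n₁ = 1.400 × 10.45 = 14.6.
Round up: n₁ = 15, giving n₂ = ⌈2.5 × 15⌉ = ⌈37.5⌉ = 38.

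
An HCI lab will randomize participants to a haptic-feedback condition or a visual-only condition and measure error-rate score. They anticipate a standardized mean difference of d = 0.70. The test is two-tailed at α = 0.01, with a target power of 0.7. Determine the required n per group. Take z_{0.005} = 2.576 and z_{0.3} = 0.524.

n = 40 per group

For two independent groups with equal n: n = 2·((z_{α/2} + z_β) / d)².
z_{α/2} + z_β = 2.576 + 0.524 = 3.100.
n = 2 × (3.100 / 0.70)² = 2 × 4.429² = 2 × 19.61 = 39.2.
Round up to the next whole participant.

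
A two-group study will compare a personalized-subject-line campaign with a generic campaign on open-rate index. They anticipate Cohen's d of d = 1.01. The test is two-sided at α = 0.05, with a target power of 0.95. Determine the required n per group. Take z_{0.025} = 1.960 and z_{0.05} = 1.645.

n = 26 per group

For two independent groups with equal n: n = 2·((z_{α/2} + z_β) / d)².
z_{α/2} + z_β = 1.960 + 1.645 = 3.605.
n = 2 × (3.605 / 1.01)² = 2 × 3.569² = 2 × 12.74 = 25.5.
Round up to the next whole participant.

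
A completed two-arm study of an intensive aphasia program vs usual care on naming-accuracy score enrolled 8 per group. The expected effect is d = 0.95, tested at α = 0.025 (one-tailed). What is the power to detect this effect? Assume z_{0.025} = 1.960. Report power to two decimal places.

power ≈ 0.48

For two equal groups, power = Φ(d·√(n/2) − z_{α}).
d·√(n/2) = 0.95 × √(8/2) = 0.95 × 2.000 = 1.900.
z_β = 1.900 − 1.960 = -0.060.
Power = Φ(-0.060) = 0.476.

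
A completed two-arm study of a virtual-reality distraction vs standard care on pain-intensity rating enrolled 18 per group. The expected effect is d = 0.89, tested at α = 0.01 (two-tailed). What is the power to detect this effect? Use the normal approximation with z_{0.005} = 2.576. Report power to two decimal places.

power ≈ 0.54

For two equal groups, power = Φ(d·√(n/2) − z_{α/2}).
d·√(n/2) = 0.89 × √(18/2) = 0.89 × 3.000 = 2.670.
z_β = 2.670 − 2.576 = 0.094.
Power = Φ(0.094) = 0.537.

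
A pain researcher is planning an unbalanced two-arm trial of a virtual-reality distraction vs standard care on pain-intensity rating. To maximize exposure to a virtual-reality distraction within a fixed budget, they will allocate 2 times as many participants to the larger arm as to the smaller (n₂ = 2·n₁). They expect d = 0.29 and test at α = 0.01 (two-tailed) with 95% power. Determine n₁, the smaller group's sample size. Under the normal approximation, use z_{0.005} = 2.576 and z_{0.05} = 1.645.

With allocation ratio k = n₂/n₁ = 2, Var(x̄₁−x̄₂) = σ²(1/n₁ + 1/(k·n₁)) = σ²·(k+1)/(k·n₁).
So n₁ = (1 + 1/k)·((z_{α/2} + z_β)/d)² = 1.500 × (4.221/0.29)².
n₁ = 1.500 × 211.85 = 317.8.
Round up: n₁ = 318, giving n₂ = 2 × 318 = 636.

n₁ = 318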